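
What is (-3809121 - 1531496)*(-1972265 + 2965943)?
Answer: -5306853619326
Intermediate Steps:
(-3809121 - 1531496)*(-1972265 + 2965943) = -5340617*993678 = -5306853619326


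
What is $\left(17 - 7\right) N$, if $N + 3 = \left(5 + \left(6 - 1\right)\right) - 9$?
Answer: $-20$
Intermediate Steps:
$N = -2$ ($N = -3 + \left(\left(5 + \left(6 - 1\right)\right) - 9\right) = -3 + \left(\left(5 + 5\right) - 9\right) = -3 + \left(10 - 9\right) = -3 + 1 = -2$)
$\left(17 - 7\right) N = \left(17 - 7\right) \left(-2\right) = 10 \left(-2\right) = -20$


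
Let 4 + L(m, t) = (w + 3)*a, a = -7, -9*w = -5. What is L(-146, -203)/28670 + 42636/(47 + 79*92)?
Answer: 5262902/903105 ≈ 5.8276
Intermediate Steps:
w = 5/9 (w = -⅑*(-5) = 5/9 ≈ 0.55556)
L(m, t) = -260/9 (L(m, t) = -4 + (5/9 + 3)*(-7) = -4 + (32/9)*(-7) = -4 - 224/9 = -260/9)
L(-146, -203)/28670 + 42636/(47 + 79*92) = -260/9/28670 + 42636/(47 + 79*92) = -260/9*1/28670 + 42636/(47 + 7268) = -26/25803 + 42636/7315 = -26/25803 + 42636*(1/7315) = -26/25803 + 204/35 = 5262902/903105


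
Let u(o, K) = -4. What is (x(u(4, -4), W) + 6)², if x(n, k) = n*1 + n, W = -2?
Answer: 4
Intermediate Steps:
x(n, k) = 2*n (x(n, k) = n + n = 2*n)
(x(u(4, -4), W) + 6)² = (2*(-4) + 6)² = (-8 + 6)² = (-2)² = 4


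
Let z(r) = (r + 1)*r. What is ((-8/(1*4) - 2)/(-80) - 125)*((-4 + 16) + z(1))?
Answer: -17493/10 ≈ -1749.3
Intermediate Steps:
z(r) = r*(1 + r) (z(r) = (1 + r)*r = r*(1 + r))
((-8/(1*4) - 2)/(-80) - 125)*((-4 + 16) + z(1)) = ((-8/(1*4) - 2)/(-80) - 125)*((-4 + 16) + 1*(1 + 1)) = ((-8/4 - 2)*(-1/80) - 125)*(12 + 1*2) = ((-8/4 - 2)*(-1/80) - 125)*(12 + 2) = ((-2*1 - 2)*(-1/80) - 125)*14 = ((-2 - 2)*(-1/80) - 125)*14 = (-4*(-1/80) - 125)*14 = (1/20 - 125)*14 = -2499/20*14 = -17493/10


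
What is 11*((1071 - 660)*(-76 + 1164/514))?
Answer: -85672950/257 ≈ -3.3336e+5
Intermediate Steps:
11*((1071 - 660)*(-76 + 1164/514)) = 11*(411*(-76 + 1164*(1/514))) = 11*(411*(-76 + 582/257)) = 11*(411*(-18950/257)) = 11*(-7788450/257) = -85672950/257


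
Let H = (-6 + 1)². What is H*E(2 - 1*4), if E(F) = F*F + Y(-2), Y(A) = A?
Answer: 50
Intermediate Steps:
E(F) = -2 + F² (E(F) = F*F - 2 = F² - 2 = -2 + F²)
H = 25 (H = (-5)² = 25)
H*E(2 - 1*4) = 25*(-2 + (2 - 1*4)²) = 25*(-2 + (2 - 4)²) = 25*(-2 + (-2)²) = 25*(-2 + 4) = 25*2 = 50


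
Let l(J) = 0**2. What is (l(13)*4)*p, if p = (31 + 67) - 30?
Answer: 0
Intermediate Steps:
p = 68 (p = 98 - 30 = 68)
l(J) = 0
(l(13)*4)*p = (0*4)*68 = 0*68 = 0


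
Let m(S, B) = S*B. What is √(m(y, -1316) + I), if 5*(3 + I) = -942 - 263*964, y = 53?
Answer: I*√3016145/5 ≈ 347.34*I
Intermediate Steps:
m(S, B) = B*S
I = -254489/5 (I = -3 + (-942 - 263*964)/5 = -3 + (-942 - 253532)/5 = -3 + (⅕)*(-254474) = -3 - 254474/5 = -254489/5 ≈ -50898.)
√(m(y, -1316) + I) = √(-1316*53 - 254489/5) = √(-69748 - 254489/5) = √(-603229/5) = I*√3016145/5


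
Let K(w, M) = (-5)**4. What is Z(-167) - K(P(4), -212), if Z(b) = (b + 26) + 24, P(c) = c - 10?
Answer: -742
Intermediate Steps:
P(c) = -10 + c
K(w, M) = 625
Z(b) = 50 + b (Z(b) = (26 + b) + 24 = 50 + b)
Z(-167) - K(P(4), -212) = (50 - 167) - 1*625 = -117 - 625 = -742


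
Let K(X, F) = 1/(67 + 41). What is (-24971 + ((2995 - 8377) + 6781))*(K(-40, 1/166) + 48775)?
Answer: -31042561993/27 ≈ -1.1497e+9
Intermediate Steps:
K(X, F) = 1/108
(-24971 + ((2995 - 8377) + 6781))*(K(-40, 1/166) + 48775) = (-24971 + ((2995 - 8377) + 6781))*(1/108 + 48775) = (-24971 + (-5382 + 6781))*(5267701/108) = (-24971 + 1399)*(5267701/108) = -23572*5267701/108 = -31042561993/27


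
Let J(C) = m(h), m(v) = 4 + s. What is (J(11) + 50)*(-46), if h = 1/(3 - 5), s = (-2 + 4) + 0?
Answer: -2576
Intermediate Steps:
s = 2 (s = 2 + 0 = 2)
h = -½ (h = 1/(-2) = -½ ≈ -0.50000)
m(v) = 6 (m(v) = 4 + 2 = 6)
J(C) = 6
(J(11) + 50)*(-46) = (6 + 50)*(-46) = 56*(-46) = -2576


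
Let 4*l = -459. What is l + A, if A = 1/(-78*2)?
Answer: -8951/78 ≈ -114.76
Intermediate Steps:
l = -459/4 (l = (¼)*(-459) = -459/4 ≈ -114.75)
A = -1/156 (A = 1/(-156) = -1/156 ≈ -0.0064103)
l + A = -459/4 - 1/156 = -8951/78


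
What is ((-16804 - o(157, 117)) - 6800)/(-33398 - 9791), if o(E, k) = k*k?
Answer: 37293/43189 ≈ 0.86348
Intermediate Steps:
o(E, k) = k²
((-16804 - o(157, 117)) - 6800)/(-33398 - 9791) = ((-16804 - 1*117²) - 6800)/(-33398 - 9791) = ((-16804 - 1*13689) - 6800)/(-43189) = ((-16804 - 13689) - 6800)*(-1/43189) = (-30493 - 6800)*(-1/43189) = -37293*(-1/43189) = 37293/43189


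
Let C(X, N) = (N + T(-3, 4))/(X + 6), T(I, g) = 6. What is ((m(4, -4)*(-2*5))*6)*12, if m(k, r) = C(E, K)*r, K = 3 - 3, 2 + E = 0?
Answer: 4320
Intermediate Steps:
E = -2 (E = -2 + 0 = -2)
K = 0
C(X, N) = (6 + N)/(6 + X) (C(X, N) = (N + 6)/(X + 6) = (6 + N)/(6 + X))
m(k, r) = 3*r/2 (m(k, r) = ((6 + 0)/(6 - 2))*r = (6/4)*r = ((¼)*6)*r = 3*r/2)
((m(4, -4)*(-2*5))*6)*12 = ((((3/2)*(-4))*(-2*5))*6)*12 = (-6*(-10)*6)*12 = (60*6)*12 = 360*12 = 4320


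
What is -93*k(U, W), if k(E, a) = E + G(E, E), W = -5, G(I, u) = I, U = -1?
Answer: 186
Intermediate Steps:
k(E, a) = 2*E (k(E, a) = E + E = 2*E)
-93*k(U, W) = -186*(-1) = -93*(-2) = 186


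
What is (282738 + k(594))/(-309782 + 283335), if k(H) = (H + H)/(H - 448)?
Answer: -20640468/1930631 ≈ -10.691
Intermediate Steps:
k(H) = 2*H/(-448 + H) (k(H) = (2*H)/(-448 + H) = 2*H/(-448 + H))
(282738 + k(594))/(-309782 + 283335) = (282738 + 2*594/(-448 + 594))/(-309782 + 283335) = (282738 + 2*594/146)/(-26447) = (282738 + 2*594*(1/146))*(-1/26447) = (282738 + 594/73)*(-1/26447) = (20640468/73)*(-1/26447) = -20640468/1930631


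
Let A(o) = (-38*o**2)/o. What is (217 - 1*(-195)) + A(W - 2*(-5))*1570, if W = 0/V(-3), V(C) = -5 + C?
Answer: -596188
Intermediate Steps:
W = 0 (W = 0/(-5 - 3) = 0/(-8) = 0*(-1/8) = 0)
A(o) = -38*o
(217 - 1*(-195)) + A(W - 2*(-5))*1570 = (217 - 1*(-195)) - 38*(0 - 2*(-5))*1570 = (217 + 195) - 38*(0 + 10)*1570 = 412 - 38*10*1570 = 412 - 380*1570 = 412 - 596600 = -596188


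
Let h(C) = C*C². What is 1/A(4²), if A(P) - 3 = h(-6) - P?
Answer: -1/229 ≈ -0.0043668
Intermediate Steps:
h(C) = C³
A(P) = -213 - P (A(P) = 3 + ((-6)³ - P) = 3 + (-216 - P) = -213 - P)
1/A(4²) = 1/(-213 - 1*4²) = 1/(-213 - 1*16) = 1/(-213 - 16) = 1/(-229) = -1/229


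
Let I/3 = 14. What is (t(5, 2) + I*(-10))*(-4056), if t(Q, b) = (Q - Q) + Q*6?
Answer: 1581840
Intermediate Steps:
I = 42 (I = 3*14 = 42)
t(Q, b) = 6*Q (t(Q, b) = 0 + 6*Q = 6*Q)
(t(5, 2) + I*(-10))*(-4056) = (6*5 + 42*(-10))*(-4056) = (30 - 420)*(-4056) = -390*(-4056) = 1581840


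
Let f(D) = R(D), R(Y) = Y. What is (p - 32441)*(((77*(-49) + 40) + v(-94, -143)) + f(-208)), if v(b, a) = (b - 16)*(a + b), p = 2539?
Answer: -661701358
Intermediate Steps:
v(b, a) = (-16 + b)*(a + b)
f(D) = D
(p - 32441)*(((77*(-49) + 40) + v(-94, -143)) + f(-208)) = (2539 - 32441)*(((77*(-49) + 40) + ((-94)² - 16*(-143) - 16*(-94) - 143*(-94))) - 208) = -29902*(((-3773 + 40) + (8836 + 2288 + 1504 + 13442)) - 208) = -29902*((-3733 + 26070) - 208) = -29902*(22337 - 208) = -29902*22129 = -661701358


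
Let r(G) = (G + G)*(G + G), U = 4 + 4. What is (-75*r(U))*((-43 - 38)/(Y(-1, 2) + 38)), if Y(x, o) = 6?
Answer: 388800/11 ≈ 35345.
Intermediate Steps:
U = 8
r(G) = 4*G**2 (r(G) = (2*G)*(2*G) = 4*G**2)
(-75*r(U))*((-43 - 38)/(Y(-1, 2) + 38)) = (-300*8**2)*((-43 - 38)/(6 + 38)) = (-300*64)*(-81/44) = (-75*256)*(-81*1/44) = -19200*(-81/44) = 388800/11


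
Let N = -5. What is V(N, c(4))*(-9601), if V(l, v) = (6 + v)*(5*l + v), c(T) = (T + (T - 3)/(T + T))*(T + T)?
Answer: -2995512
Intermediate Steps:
c(T) = 2*T*(T + (-3 + T)/(2*T)) (c(T) = (T + (-3 + T)/((2*T)))*(2*T) = (T + (-3 + T)*(1/(2*T)))*(2*T) = (T + (-3 + T)/(2*T))*(2*T) = 2*T*(T + (-3 + T)/(2*T)))
V(l, v) = (6 + v)*(v + 5*l)
V(N, c(4))*(-9601) = ((-3 + 4 + 2*4**2)**2 + 6*(-3 + 4 + 2*4**2) + 30*(-5) + 5*(-5)*(-3 + 4 + 2*4**2))*(-9601) = ((-3 + 4 + 2*16)**2 + 6*(-3 + 4 + 2*16) - 150 + 5*(-5)*(-3 + 4 + 2*16))*(-9601) = ((-3 + 4 + 32)**2 + 6*(-3 + 4 + 32) - 150 + 5*(-5)*(-3 + 4 + 32))*(-9601) = (33**2 + 6*33 - 150 + 5*(-5)*33)*(-9601) = (1089 + 198 - 150 - 825)*(-9601) = 312*(-9601) = -2995512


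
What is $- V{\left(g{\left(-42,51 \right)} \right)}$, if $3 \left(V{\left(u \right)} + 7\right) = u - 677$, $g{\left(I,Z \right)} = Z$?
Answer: $\frac{647}{3} \approx 215.67$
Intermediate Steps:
$V{\left(u \right)} = - \frac{698}{3} + \frac{u}{3}$ ($V{\left(u \right)} = -7 + \frac{u - 677}{3} = -7 + \frac{-677 + u}{3} = -7 + \left(- \frac{677}{3} + \frac{u}{3}\right) = - \frac{698}{3} + \frac{u}{3}$)
$- V{\left(g{\left(-42,51 \right)} \right)} = - (- \frac{698}{3} + \frac{1}{3} \cdot 51) = - (- \frac{698}{3} + 17) = \left(-1\right) \left(- \frac{647}{3}\right) = \frac{647}{3}$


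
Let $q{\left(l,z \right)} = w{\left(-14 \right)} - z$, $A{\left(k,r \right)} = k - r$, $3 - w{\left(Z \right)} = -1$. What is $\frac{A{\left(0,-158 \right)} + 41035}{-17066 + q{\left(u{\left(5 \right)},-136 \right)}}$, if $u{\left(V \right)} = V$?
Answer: $- \frac{13731}{5642} \approx -2.4337$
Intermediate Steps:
$w{\left(Z \right)} = 4$ ($w{\left(Z \right)} = 3 - -1 = 3 + 1 = 4$)
$q{\left(l,z \right)} = 4 - z$
$\frac{A{\left(0,-158 \right)} + 41035}{-17066 + q{\left(u{\left(5 \right)},-136 \right)}} = \frac{\left(0 - -158\right) + 41035}{-17066 + \left(4 - -136\right)} = \frac{\left(0 + 158\right) + 41035}{-17066 + \left(4 + 136\right)} = \frac{158 + 41035}{-17066 + 140} = \frac{41193}{-16926} = 41193 \left(- \frac{1}{16926}\right) = - \frac{13731}{5642}$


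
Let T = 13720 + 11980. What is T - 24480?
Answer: 1220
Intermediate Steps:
T = 25700
T - 24480 = 25700 - 24480 = 1220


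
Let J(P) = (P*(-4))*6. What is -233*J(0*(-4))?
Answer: 0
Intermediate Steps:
J(P) = -24*P (J(P) = -4*P*6 = -24*P)
-233*J(0*(-4)) = -(-5592)*0*(-4) = -(-5592)*0 = -233*0 = 0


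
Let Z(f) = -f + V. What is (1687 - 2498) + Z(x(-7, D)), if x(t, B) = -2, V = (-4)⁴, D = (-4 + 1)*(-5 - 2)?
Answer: -553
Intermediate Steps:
D = 21 (D = -3*(-7) = 21)
V = 256
Z(f) = 256 - f (Z(f) = -f + 256 = 256 - f)
(1687 - 2498) + Z(x(-7, D)) = (1687 - 2498) + (256 - 1*(-2)) = -811 + (256 + 2) = -811 + 258 = -553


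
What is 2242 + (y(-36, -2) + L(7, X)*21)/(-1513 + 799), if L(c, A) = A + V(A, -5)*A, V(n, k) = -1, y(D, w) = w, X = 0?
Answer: 800395/357 ≈ 2242.0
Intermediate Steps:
L(c, A) = 0 (L(c, A) = A - A = 0)
2242 + (y(-36, -2) + L(7, X)*21)/(-1513 + 799) = 2242 + (-2 + 0*21)/(-1513 + 799) = 2242 + (-2 + 0)/(-714) = 2242 - 2*(-1/714) = 2242 + 1/357 = 800395/357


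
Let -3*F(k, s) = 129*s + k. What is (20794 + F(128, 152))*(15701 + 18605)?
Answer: 1463013676/3 ≈ 4.8767e+8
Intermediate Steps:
F(k, s) = -43*s - k/3 (F(k, s) = -(129*s + k)/3 = -(k + 129*s)/3 = -43*s - k/3)
(20794 + F(128, 152))*(15701 + 18605) = (20794 + (-43*152 - ⅓*128))*(15701 + 18605) = (20794 + (-6536 - 128/3))*34306 = (20794 - 19736/3)*34306 = (42646/3)*34306 = 1463013676/3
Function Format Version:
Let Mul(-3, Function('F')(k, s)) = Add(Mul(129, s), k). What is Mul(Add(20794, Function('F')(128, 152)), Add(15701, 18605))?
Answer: Rational(1463013676, 3) ≈ 4.8767e+8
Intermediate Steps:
Function('F')(k, s) = Add(Mul(-43, s), Mul(Rational(-1, 3), k)) (Function('F')(k, s) = Mul(Rational(-1, 3), Add(Mul(129, s), k)) = Mul(Rational(-1, 3), Add(k, Mul(129, s))) = Add(Mul(-43, s), Mul(Rational(-1, 3), k)))
Mul(Add(20794, Function('F')(128, 152)), Add(15701, 18605)) = Mul(Add(20794, Add(Mul(-43, 152), Mul(Rational(-1, 3), 128))), Add(15701, 18605)) = Mul(Add(20794, Add(-6536, Rational(-128, 3))), 34306) = Mul(Add(20794, Rational(-19736, 3)), 34306) = Mul(Rational(42646, 3), 34306) = Rational(1463013676, 3)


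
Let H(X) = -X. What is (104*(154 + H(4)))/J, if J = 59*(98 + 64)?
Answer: 2600/1593 ≈ 1.6321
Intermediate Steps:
J = 9558 (J = 59*162 = 9558)
(104*(154 + H(4)))/J = (104*(154 - 1*4))/9558 = (104*(154 - 4))*(1/9558) = (104*150)*(1/9558) = 15600*(1/9558) = 2600/1593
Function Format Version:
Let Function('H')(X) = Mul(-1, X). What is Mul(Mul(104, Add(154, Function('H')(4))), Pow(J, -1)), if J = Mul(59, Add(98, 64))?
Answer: Rational(2600, 1593) ≈ 1.6321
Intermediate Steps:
J = 9558 (J = Mul(59, 162) = 9558)
Mul(Mul(104, Add(154, Function('H')(4))), Pow(J, -1)) = Mul(Mul(104, Add(154, Mul(-1, 4))), Pow(9558, -1)) = Mul(Mul(104, Add(154, -4)), Rational(1, 9558)) = Mul(Mul(104, 150), Rational(1, 9558)) = Mul(15600, Rational(1, 9558)) = Rational(2600, 1593)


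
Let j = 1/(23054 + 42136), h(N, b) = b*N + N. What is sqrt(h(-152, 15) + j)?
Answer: I*sqrt(10335358130010)/65190 ≈ 49.315*I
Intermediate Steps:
h(N, b) = N + N*b (h(N, b) = N*b + N = N + N*b)
j = 1/65190 ≈ 1.5340e-5
sqrt(h(-152, 15) + j) = sqrt(-152*(1 + 15) + 1/65190) = sqrt(-152*16 + 1/65190) = sqrt(-2432 + 1/65190) = sqrt(-158542079/65190) = I*sqrt(10335358130010)/65190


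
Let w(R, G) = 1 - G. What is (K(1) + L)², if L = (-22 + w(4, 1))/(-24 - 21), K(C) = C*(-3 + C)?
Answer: 4624/2025 ≈ 2.2835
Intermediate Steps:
L = 22/45 (L = (-22 + (1 - 1*1))/(-24 - 21) = (-22 + (1 - 1))/(-45) = (-22 + 0)*(-1/45) = -22*(-1/45) = 22/45 ≈ 0.48889)
(K(1) + L)² = (1*(-3 + 1) + 22/45)² = (1*(-2) + 22/45)² = (-2 + 22/45)² = (-68/45)² = 4624/2025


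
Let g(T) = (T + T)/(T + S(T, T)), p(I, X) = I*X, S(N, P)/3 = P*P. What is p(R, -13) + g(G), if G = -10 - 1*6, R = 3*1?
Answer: -1835/47 ≈ -39.043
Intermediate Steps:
S(N, P) = 3*P² (S(N, P) = 3*(P*P) = 3*P²)
R = 3
G = -16 (G = -10 - 6 = -16)
g(T) = 2*T/(T + 3*T²) (g(T) = (T + T)/(T + 3*T²) = (2*T)/(T + 3*T²) = 2*T/(T + 3*T²))
p(R, -13) + g(G) = 3*(-13) + 2/(1 + 3*(-16)) = -39 + 2/(1 - 48) = -39 + 2/(-47) = -39 + 2*(-1/47) = -39 - 2/47 = -1835/47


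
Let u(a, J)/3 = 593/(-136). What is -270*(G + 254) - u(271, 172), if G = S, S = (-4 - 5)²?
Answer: -12299421/136 ≈ -90437.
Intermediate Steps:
u(a, J) = -1779/136 (u(a, J) = 3*(593/(-136)) = 3*(593*(-1/136)) = 3*(-593/136) = -1779/136)
S = 81 (S = (-9)² = 81)
G = 81
-270*(G + 254) - u(271, 172) = -270*(81 + 254) - 1*(-1779/136) = -270*335 + 1779/136 = -90450 + 1779/136 = -12299421/136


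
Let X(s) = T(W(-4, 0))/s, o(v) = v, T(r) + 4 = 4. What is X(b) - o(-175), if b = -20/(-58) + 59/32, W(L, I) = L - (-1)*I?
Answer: 175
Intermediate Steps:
W(L, I) = I + L (W(L, I) = L + I = I + L)
T(r) = 0 (T(r) = -4 + 4 = 0)
b = 2031/928 (b = -20*(-1/58) + 59*(1/32) = 10/29 + 59/32 = 2031/928 ≈ 2.1886)
X(s) = 0 (X(s) = 0/s = 0)
X(b) - o(-175) = 0 - 1*(-175) = 0 + 175 = 175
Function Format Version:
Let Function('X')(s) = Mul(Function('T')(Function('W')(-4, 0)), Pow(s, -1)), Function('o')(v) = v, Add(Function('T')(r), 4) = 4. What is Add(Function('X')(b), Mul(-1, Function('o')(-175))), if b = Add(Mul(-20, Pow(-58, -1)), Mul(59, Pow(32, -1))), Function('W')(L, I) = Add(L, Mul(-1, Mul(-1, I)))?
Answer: 175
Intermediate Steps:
Function('W')(L, I) = Add(I, L) (Function('W')(L, I) = Add(L, I) = Add(I, L))
Function('T')(r) = 0 (Function('T')(r) = Add(-4, 4) = 0)
b = Rational(2031, 928) (b = Add(Mul(-20, Rational(-1, 58)), Mul(59, Rational(1, 32))) = Add(Rational(10, 29), Rational(59, 32)) = Rational(2031, 928) ≈ 2.1886)
Function('X')(s) = 0 (Function('X')(s) = Mul(0, Pow(s, -1)) = 0)
Add(Function('X')(b), Mul(-1, Function('o')(-175))) = Add(0, Mul(-1, -175)) = Add(0, 175) = 175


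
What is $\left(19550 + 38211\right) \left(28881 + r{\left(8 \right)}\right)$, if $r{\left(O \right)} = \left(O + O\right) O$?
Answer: $1675588849$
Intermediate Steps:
$r{\left(O \right)} = 2 O^{2}$ ($r{\left(O \right)} = 2 O O = 2 O^{2}$)
$\left(19550 + 38211\right) \left(28881 + r{\left(8 \right)}\right) = \left(19550 + 38211\right) \left(28881 + 2 \cdot 8^{2}\right) = 57761 \left(28881 + 2 \cdot 64\right) = 57761 \left(28881 + 128\right) = 57761 \cdot 29009 = 1675588849$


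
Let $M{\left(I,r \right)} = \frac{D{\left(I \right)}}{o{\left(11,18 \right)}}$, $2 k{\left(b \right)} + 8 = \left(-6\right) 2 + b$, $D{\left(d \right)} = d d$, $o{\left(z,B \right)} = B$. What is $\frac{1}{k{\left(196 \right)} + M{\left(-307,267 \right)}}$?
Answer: $\frac{18}{95833} \approx 0.00018783$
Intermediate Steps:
$D{\left(d \right)} = d^{2}$
$k{\left(b \right)} = -10 + \frac{b}{2}$ ($k{\left(b \right)} = -4 + \frac{\left(-6\right) 2 + b}{2} = -4 + \frac{-12 + b}{2} = -4 + \left(-6 + \frac{b}{2}\right) = -10 + \frac{b}{2}$)
$M{\left(I,r \right)} = \frac{I^{2}}{18}$
$\frac{1}{k{\left(196 \right)} + M{\left(-307,267 \right)}} = \frac{1}{\left(-10 + \frac{1}{2} \cdot 196\right) + \frac{\left(-307\right)^{2}}{18}} = \frac{1}{\left(-10 + 98\right) + \frac{1}{18} \cdot 94249} = \frac{1}{88 + \frac{94249}{18}} = \frac{1}{\frac{95833}{18}} = \frac{18}{95833}$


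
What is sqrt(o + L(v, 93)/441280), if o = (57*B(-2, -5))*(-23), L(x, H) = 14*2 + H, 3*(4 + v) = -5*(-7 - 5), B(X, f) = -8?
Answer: sqrt(31911058127095)/55160 ≈ 102.41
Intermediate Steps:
v = 16 (v = -4 + (-5*(-7 - 5))/3 = -4 + (-5*(-12))/3 = -4 + (1/3)*60 = -4 + 20 = 16)
L(x, H) = 28 + H
o = 10488 (o = (57*(-8))*(-23) = -456*(-23) = 10488)
sqrt(o + L(v, 93)/441280) = sqrt(10488 + (28 + 93)/441280) = sqrt(10488 + 121*(1/441280)) = sqrt(10488 + 121/441280) = sqrt(4628144761/441280) = sqrt(31911058127095)/55160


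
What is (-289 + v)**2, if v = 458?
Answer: 28561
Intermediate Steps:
(-289 + v)**2 = (-289 + 458)**2 = 169**2 = 28561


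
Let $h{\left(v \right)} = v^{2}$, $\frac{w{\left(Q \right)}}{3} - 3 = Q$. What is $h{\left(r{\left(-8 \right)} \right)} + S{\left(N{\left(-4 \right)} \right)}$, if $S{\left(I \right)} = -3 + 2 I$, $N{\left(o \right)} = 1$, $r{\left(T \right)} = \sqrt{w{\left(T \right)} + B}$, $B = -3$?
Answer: $-19$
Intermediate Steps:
$w{\left(Q \right)} = 9 + 3 Q$
$r{\left(T \right)} = \sqrt{6 + 3 T}$ ($r{\left(T \right)} = \sqrt{\left(9 + 3 T\right) - 3} = \sqrt{6 + 3 T}$)
$h{\left(r{\left(-8 \right)} \right)} + S{\left(N{\left(-4 \right)} \right)} = \left(\sqrt{6 + 3 \left(-8\right)}\right)^{2} + \left(-3 + 2 \cdot 1\right) = \left(\sqrt{6 - 24}\right)^{2} + \left(-3 + 2\right) = \left(\sqrt{-18}\right)^{2} - 1 = \left(3 i \sqrt{2}\right)^{2} - 1 = -18 - 1 = -19$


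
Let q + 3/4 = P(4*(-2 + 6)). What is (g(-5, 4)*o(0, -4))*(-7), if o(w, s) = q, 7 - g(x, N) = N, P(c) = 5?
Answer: -357/4 ≈ -89.250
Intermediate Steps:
g(x, N) = 7 - N
q = 17/4 (q = -¾ + 5 = 17/4 ≈ 4.2500)
o(w, s) = 17/4
(g(-5, 4)*o(0, -4))*(-7) = ((7 - 1*4)*(17/4))*(-7) = ((7 - 4)*(17/4))*(-7) = (3*(17/4))*(-7) = (51/4)*(-7) = -357/4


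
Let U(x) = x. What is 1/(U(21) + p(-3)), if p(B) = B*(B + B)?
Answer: 1/39 ≈ 0.025641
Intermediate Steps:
p(B) = 2*B**2 (p(B) = B*(2*B) = 2*B**2)
1/(U(21) + p(-3)) = 1/(21 + 2*(-3)**2) = 1/(21 + 2*9) = 1/(21 + 18) = 1/39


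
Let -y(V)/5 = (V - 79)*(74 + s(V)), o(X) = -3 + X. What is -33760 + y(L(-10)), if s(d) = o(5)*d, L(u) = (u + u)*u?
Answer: -320530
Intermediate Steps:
L(u) = 2*u² (L(u) = (2*u)*u = 2*u²)
s(d) = 2*d (s(d) = (-3 + 5)*d = 2*d)
y(V) = -5*(-79 + V)*(74 + 2*V) (y(V) = -5*(V - 79)*(74 + 2*V) = -5*(-79 + V)*(74 + 2*V))
-33760 + y(L(-10)) = -33760 + (29230 - 10*(2*(-10)²)² + 420*(2*(-10)²)) = -33760 + (29230 - 10*(2*100)² + 420*(2*100)) = -33760 + (29230 - 10*200² + 420*200) = -33760 + (29230 - 10*40000 + 84000) = -33760 + (29230 - 400000 + 84000) = -33760 - 286770 = -320530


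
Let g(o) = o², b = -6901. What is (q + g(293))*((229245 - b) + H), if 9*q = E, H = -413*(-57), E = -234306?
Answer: 15533177905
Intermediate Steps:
H = 23541
q = -26034 (q = (⅑)*(-234306) = -26034)
(q + g(293))*((229245 - b) + H) = (-26034 + 293²)*((229245 - 1*(-6901)) + 23541) = (-26034 + 85849)*((229245 + 6901) + 23541) = 59815*(236146 + 23541) = 59815*259687 = 15533177905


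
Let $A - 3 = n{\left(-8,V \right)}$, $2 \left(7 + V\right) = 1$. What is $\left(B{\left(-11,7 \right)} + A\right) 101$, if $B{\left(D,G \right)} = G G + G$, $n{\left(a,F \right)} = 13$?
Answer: $7272$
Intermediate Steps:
$V = - \frac{13}{2}$ ($V = -7 + \frac{1}{2} \cdot 1 = -7 + \frac{1}{2} = - \frac{13}{2} \approx -6.5$)
$B{\left(D,G \right)} = G + G^{2}$ ($B{\left(D,G \right)} = G^{2} + G = G + G^{2}$)
$A = 16$ ($A = 3 + 13 = 16$)
$\left(B{\left(-11,7 \right)} + A\right) 101 = \left(7 \left(1 + 7\right) + 16\right) 101 = \left(7 \cdot 8 + 16\right) 101 = \left(56 + 16\right) 101 = 72 \cdot 101 = 7272$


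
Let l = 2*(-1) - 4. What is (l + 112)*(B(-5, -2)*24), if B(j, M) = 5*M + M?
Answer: -30528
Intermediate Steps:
B(j, M) = 6*M
l = -6 (l = -2 - 4 = -6)
(l + 112)*(B(-5, -2)*24) = (-6 + 112)*((6*(-2))*24) = 106*(-12*24) = 106*(-288) = -30528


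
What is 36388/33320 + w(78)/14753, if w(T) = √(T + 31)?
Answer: 9097/8330 + √109/14753 ≈ 1.0928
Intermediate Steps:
w(T) = √(31 + T)
36388/33320 + w(78)/14753 = 36388/33320 + √(31 + 78)/14753 = 36388*(1/33320) + √109*(1/14753) = 9097/8330 + √109/14753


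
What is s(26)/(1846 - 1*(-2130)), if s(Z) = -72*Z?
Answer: -234/497 ≈ -0.47082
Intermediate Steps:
s(26)/(1846 - 1*(-2130)) = (-72*26)/(1846 - 1*(-2130)) = -1872/(1846 + 2130) = -1872/3976 = -1872*1/3976 = -234/497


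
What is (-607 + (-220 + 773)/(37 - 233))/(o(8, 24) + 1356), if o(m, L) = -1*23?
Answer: -17075/37324 ≈ -0.45748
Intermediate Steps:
o(m, L) = -23
(-607 + (-220 + 773)/(37 - 233))/(o(8, 24) + 1356) = (-607 + (-220 + 773)/(37 - 233))/(-23 + 1356) = (-607 + 553/(-196))/1333 = (-607 + 553*(-1/196))/1333 = (-607 - 79/28)/1333 = (1/1333)*(-17075/28) = -17075/37324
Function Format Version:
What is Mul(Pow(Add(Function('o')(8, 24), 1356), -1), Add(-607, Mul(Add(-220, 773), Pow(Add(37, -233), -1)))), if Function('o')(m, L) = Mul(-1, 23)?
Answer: Rational(-17075, 37324) ≈ -0.45748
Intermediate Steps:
Function('o')(m, L) = -23
Mul(Pow(Add(Function('o')(8, 24), 1356), -1), Add(-607, Mul(Add(-220, 773), Pow(Add(37, -233), -1)))) = Mul(Pow(Add(-23, 1356), -1), Add(-607, Mul(Add(-220, 773), Pow(Add(37, -233), -1)))) = Mul(Pow(1333, -1), Add(-607, Mul(553, Pow(-196, -1)))) = Mul(Rational(1, 1333), Add(-607, Mul(553, Rational(-1, 196)))) = Mul(Rational(1, 1333), Add(-607, Rational(-79, 28))) = Mul(Rational(1, 1333), Rational(-17075, 28)) = Rational(-17075, 37324)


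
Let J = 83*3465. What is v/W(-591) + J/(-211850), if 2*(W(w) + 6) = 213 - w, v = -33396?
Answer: -10892167/127110 ≈ -85.691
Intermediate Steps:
J = 287595
W(w) = 201/2 - w/2 (W(w) = -6 + (213 - w)/2 = -6 + (213/2 - w/2) = 201/2 - w/2)
v/W(-591) + J/(-211850) = -33396/(201/2 - ½*(-591)) + 287595/(-211850) = -33396/(201/2 + 591/2) + 287595*(-1/211850) = -33396/396 - 57519/42370 = -33396*1/396 - 57519/42370 = -253/3 - 57519/42370 = -10892167/127110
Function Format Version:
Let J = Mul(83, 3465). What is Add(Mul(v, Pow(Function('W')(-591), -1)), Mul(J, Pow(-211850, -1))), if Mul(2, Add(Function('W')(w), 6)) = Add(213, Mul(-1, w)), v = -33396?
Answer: Rational(-10892167, 127110) ≈ -85.691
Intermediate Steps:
J = 287595
Function('W')(w) = Add(Rational(201, 2), Mul(Rational(-1, 2), w)) (Function('W')(w) = Add(-6, Mul(Rational(1, 2), Add(213, Mul(-1, w)))) = Add(-6, Add(Rational(213, 2), Mul(Rational(-1, 2), w))) = Add(Rational(201, 2), Mul(Rational(-1, 2), w)))
Add(Mul(v, Pow(Function('W')(-591), -1)), Mul(J, Pow(-211850, -1))) = Add(Mul(-33396, Pow(Add(Rational(201, 2), Mul(Rational(-1, 2), -591)), -1)), Mul(287595, Pow(-211850, -1))) = Add(Mul(-33396, Pow(Add(Rational(201, 2), Rational(591, 2)), -1)), Mul(287595, Rational(-1, 211850))) = Add(Mul(-33396, Pow(396, -1)), Rational(-57519, 42370)) = Add(Mul(-33396, Rational(1, 396)), Rational(-57519, 42370)) = Add(Rational(-253, 3), Rational(-57519, 42370)) = Rational(-10892167, 127110)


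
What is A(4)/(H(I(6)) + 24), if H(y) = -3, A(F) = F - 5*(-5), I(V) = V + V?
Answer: 29/21 ≈ 1.3810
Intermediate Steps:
I(V) = 2*V
A(F) = 25 + F (A(F) = F + 25 = 25 + F)
A(4)/(H(I(6)) + 24) = (25 + 4)/(-3 + 24) = 29/21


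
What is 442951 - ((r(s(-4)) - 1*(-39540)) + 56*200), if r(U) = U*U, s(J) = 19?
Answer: 391850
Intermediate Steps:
r(U) = U**2
442951 - ((r(s(-4)) - 1*(-39540)) + 56*200) = 442951 - ((19**2 - 1*(-39540)) + 56*200) = 442951 - ((361 + 39540) + 11200) = 442951 - (39901 + 11200) = 442951 - 1*51101 = 442951 - 51101 = 391850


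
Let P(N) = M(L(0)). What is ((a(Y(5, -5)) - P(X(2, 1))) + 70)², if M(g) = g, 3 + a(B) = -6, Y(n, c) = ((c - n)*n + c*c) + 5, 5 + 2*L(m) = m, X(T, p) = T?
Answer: 16129/4 ≈ 4032.3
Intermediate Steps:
L(m) = -5/2 + m/2
Y(n, c) = 5 + c² + n*(c - n) (Y(n, c) = (n*(c - n) + c²) + 5 = (c² + n*(c - n)) + 5 = 5 + c² + n*(c - n))
a(B) = -9 (a(B) = -3 - 6 = -9)
P(N) = -5/2 (P(N) = -5/2 + (½)*0 = -5/2 + 0 = -5/2)
((a(Y(5, -5)) - P(X(2, 1))) + 70)² = ((-9 - 1*(-5/2)) + 70)² = ((-9 + 5/2) + 70)² = (-13/2 + 70)² = (127/2)² = 16129/4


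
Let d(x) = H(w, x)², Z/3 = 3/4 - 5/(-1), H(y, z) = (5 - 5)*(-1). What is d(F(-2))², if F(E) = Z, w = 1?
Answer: 0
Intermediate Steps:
H(y, z) = 0 (H(y, z) = 0*(-1) = 0)
Z = 69/4 (Z = 3*(3/4 - 5/(-1)) = 3*(3*(¼) - 5*(-1)) = 3*(¾ + 5) = 3*(23/4) = 69/4 ≈ 17.250)
F(E) = 69/4
d(x) = 0 (d(x) = 0² = 0)
d(F(-2))² = 0² = 0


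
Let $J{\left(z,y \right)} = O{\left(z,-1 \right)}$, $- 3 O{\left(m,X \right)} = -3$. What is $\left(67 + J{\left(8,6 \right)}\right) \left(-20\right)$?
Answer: $-1360$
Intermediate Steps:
$O{\left(m,X \right)} = 1$ ($O{\left(m,X \right)} = \left(- \frac{1}{3}\right) \left(-3\right) = 1$)
$J{\left(z,y \right)} = 1$
$\left(67 + J{\left(8,6 \right)}\right) \left(-20\right) = \left(67 + 1\right) \left(-20\right) = 68 \left(-20\right) = -1360$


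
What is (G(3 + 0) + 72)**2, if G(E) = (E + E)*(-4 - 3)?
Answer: 900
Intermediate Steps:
G(E) = -14*E (G(E) = (2*E)*(-7) = -14*E)
(G(3 + 0) + 72)**2 = (-14*(3 + 0) + 72)**2 = (-14*3 + 72)**2 = (-42 + 72)**2 = 30**2 = 900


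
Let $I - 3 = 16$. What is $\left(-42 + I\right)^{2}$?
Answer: $529$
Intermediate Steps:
$I = 19$ ($I = 3 + 16 = 19$)
$\left(-42 + I\right)^{2} = \left(-42 + 19\right)^{2} = \left(-23\right)^{2} = 529$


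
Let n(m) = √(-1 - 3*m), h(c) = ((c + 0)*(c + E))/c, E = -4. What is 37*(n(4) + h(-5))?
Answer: -333 + 37*I*√13 ≈ -333.0 + 133.41*I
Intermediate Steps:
h(c) = -4 + c (h(c) = ((c + 0)*(c - 4))/c = (c*(-4 + c))/c = -4 + c)
37*(n(4) + h(-5)) = 37*(√(-1 - 3*4) + (-4 - 5)) = 37*(√(-1 - 12) - 9) = 37*(√(-13) - 9) = 37*(I*√13 - 9) = 37*(-9 + I*√13) = -333 + 37*I*√13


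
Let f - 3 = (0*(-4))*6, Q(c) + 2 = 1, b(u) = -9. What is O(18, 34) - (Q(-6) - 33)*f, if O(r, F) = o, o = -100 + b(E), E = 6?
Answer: -7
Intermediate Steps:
Q(c) = -1 (Q(c) = -2 + 1 = -1)
f = 3 (f = 3 + (0*(-4))*6 = 3 + 0*6 = 3 + 0 = 3)
o = -109 (o = -100 - 9 = -109)
O(r, F) = -109
O(18, 34) - (Q(-6) - 33)*f = -109 - (-1 - 33)*3 = -109 - (-34)*3 = -109 - 1*(-102) = -109 + 102 = -7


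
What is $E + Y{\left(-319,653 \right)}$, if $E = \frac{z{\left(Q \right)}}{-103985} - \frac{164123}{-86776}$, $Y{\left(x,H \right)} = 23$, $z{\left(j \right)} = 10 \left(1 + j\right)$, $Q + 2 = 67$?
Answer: $\frac{44909462455}{1804680472} \approx 24.885$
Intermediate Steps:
$Q = 65$ ($Q = -2 + 67 = 65$)
$z{\left(j \right)} = 10 + 10 j$
$E = \frac{3401811599}{1804680472}$ ($E = \frac{10 + 10 \cdot 65}{-103985} - \frac{164123}{-86776} = \left(10 + 650\right) \left(- \frac{1}{103985}\right) - - \frac{164123}{86776} = 660 \left(- \frac{1}{103985}\right) + \frac{164123}{86776} = - \frac{132}{20797} + \frac{164123}{86776} = \frac{3401811599}{1804680472} \approx 1.885$)
$E + Y{\left(-319,653 \right)} = \frac{3401811599}{1804680472} + 23 = \frac{44909462455}{1804680472}$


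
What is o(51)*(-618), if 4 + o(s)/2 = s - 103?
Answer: 69216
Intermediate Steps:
o(s) = -214 + 2*s (o(s) = -8 + 2*(s - 103) = -8 + 2*(-103 + s) = -8 + (-206 + 2*s) = -214 + 2*s)
o(51)*(-618) = (-214 + 2*51)*(-618) = (-214 + 102)*(-618) = -112*(-618) = 69216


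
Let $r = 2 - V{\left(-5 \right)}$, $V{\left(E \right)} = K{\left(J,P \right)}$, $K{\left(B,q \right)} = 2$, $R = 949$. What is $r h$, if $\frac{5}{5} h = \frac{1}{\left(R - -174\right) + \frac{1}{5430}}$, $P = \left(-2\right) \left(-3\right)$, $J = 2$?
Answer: $0$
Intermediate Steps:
$P = 6$
$V{\left(E \right)} = 2$
$r = 0$ ($r = 2 - 2 = 0$)
$h = \frac{5430}{6097891}$ ($h = \frac{1}{\left(949 - -174\right) + \frac{1}{5430}} = \frac{1}{\left(949 + 174\right) + \frac{1}{5430}} = \frac{1}{1123 + \frac{1}{5430}} = \frac{1}{\frac{6097891}{5430}} = \frac{5430}{6097891} \approx 0.00089047$)
$r h = 0 \cdot \frac{5430}{6097891} = 0$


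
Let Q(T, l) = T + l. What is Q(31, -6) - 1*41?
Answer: -16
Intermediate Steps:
Q(31, -6) - 1*41 = (31 - 6) - 1*41 = 25 - 41 = -16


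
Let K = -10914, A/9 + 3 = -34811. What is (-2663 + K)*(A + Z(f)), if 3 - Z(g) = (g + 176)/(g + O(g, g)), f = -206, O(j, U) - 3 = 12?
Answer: 812511804171/191 ≈ 4.2540e+9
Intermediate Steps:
O(j, U) = 15 (O(j, U) = 3 + 12 = 15)
A = -313326 (A = -27 + 9*(-34811) = -27 - 313299 = -313326)
Z(g) = 3 - (176 + g)/(15 + g) (Z(g) = 3 - (g + 176)/(g + 15) = 3 - (176 + g)/(15 + g))
(-2663 + K)*(A + Z(f)) = (-2663 - 10914)*(-313326 + (-131 + 2*(-206))/(15 - 206)) = -13577*(-313326 + (-131 - 412)/(-191)) = -13577*(-313326 - 1/191*(-543)) = -13577*(-313326 + 543/191) = -13577*(-59844723/191) = 812511804171/191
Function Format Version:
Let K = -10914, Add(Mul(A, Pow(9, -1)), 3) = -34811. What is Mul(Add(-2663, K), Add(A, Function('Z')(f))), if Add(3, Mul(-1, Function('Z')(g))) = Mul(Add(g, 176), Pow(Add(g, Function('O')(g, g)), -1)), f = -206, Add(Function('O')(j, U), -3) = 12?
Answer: Rational(812511804171, 191) ≈ 4.2540e+9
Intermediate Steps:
Function('O')(j, U) = 15 (Function('O')(j, U) = Add(3, 12) = 15)
A = -313326 (A = Add(-27, Mul(9, -34811)) = Add(-27, -313299) = -313326)
Function('Z')(g) = Add(3, Mul(-1, Pow(Add(15, g), -1), Add(176, g))) (Function('Z')(g) = Add(3, Mul(-1, Mul(Add(g, 176), Pow(Add(g, 15), -1)))) = Add(3, Mul(-1, Mul(Add(176, g), Pow(Add(15, g), -1)))) = Add(3, Mul(-1, Mul(Pow(Add(15, g), -1), Add(176, g)))) = Add(3, Mul(-1, Pow(Add(15, g), -1), Add(176, g))))
Mul(Add(-2663, K), Add(A, Function('Z')(f))) = Mul(Add(-2663, -10914), Add(-313326, Mul(Pow(Add(15, -206), -1), Add(-131, Mul(2, -206))))) = Mul(-13577, Add(-313326, Mul(Pow(-191, -1), Add(-131, -412)))) = Mul(-13577, Add(-313326, Mul(Rational(-1, 191), -543))) = Mul(-13577, Add(-313326, Rational(543, 191))) = Mul(-13577, Rational(-59844723, 191)) = Rational(812511804171, 191)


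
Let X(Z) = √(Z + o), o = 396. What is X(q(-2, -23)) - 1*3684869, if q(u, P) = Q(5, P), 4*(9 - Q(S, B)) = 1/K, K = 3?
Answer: -3684869 + √14577/6 ≈ -3.6848e+6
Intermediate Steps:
Q(S, B) = 107/12 (Q(S, B) = 9 - ¼/3 = 9 - ¼*⅓ = 9 - 1/12 = 107/12)
q(u, P) = 107/12
X(Z) = √(396 + Z) (X(Z) = √(Z + 396) = √(396 + Z))
X(q(-2, -23)) - 1*3684869 = √(396 + 107/12) - 1*3684869 = √(4859/12) - 3684869 = √14577/6 - 3684869 = -3684869 + √14577/6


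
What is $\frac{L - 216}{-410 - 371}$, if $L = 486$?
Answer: $- \frac{270}{781} \approx -0.34571$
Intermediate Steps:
$\frac{L - 216}{-410 - 371} = \frac{486 - 216}{-410 - 371} = \frac{270}{-781} = 270 \left(- \frac{1}{781}\right) = - \frac{270}{781}$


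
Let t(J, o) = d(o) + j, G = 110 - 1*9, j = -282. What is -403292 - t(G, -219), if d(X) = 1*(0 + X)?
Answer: -402791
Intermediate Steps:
d(X) = X (d(X) = 1*X = X)
G = 101 (G = 110 - 9 = 101)
t(J, o) = -282 + o (t(J, o) = o - 282 = -282 + o)
-403292 - t(G, -219) = -403292 - (-282 - 219) = -403292 - 1*(-501) = -403292 + 501 = -402791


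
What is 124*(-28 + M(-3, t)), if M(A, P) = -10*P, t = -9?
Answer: 7688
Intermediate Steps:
124*(-28 + M(-3, t)) = 124*(-28 - 10*(-9)) = 124*(-28 + 90) = 124*62 = 7688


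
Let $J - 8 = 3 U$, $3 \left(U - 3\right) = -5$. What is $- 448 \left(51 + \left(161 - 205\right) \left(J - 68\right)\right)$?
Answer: $-1126720$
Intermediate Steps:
$U = \frac{4}{3}$ ($U = 3 + \frac{1}{3} \left(-5\right) = 3 - \frac{5}{3} = \frac{4}{3} \approx 1.3333$)
$J = 12$ ($J = 8 + 3 \cdot \frac{4}{3} = 8 + 4 = 12$)
$- 448 \left(51 + \left(161 - 205\right) \left(J - 68\right)\right) = - 448 \left(51 + \left(161 - 205\right) \left(12 - 68\right)\right) = - 448 \left(51 - -2464\right) = - 448 \left(51 + 2464\right) = \left(-448\right) 2515 = -1126720$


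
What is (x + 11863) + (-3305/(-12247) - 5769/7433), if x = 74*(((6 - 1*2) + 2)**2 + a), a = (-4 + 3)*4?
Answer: 1295429607803/91031951 ≈ 14231.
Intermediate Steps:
a = -4 (a = -1*4 = -4)
x = 2368 (x = 74*(((6 - 1*2) + 2)**2 - 4) = 74*(((6 - 2) + 2)**2 - 4) = 74*((4 + 2)**2 - 4) = 74*(6**2 - 4) = 74*(36 - 4) = 74*32 = 2368)
(x + 11863) + (-3305/(-12247) - 5769/7433) = (2368 + 11863) + (-3305/(-12247) - 5769/7433) = 14231 + (-3305*(-1/12247) - 5769*1/7433) = 14231 + (3305/12247 - 5769/7433) = 14231 - 46086878/91031951 = 1295429607803/91031951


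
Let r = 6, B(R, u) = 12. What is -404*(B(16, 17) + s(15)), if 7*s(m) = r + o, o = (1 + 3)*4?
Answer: -42824/7 ≈ -6117.7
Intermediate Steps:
o = 16 (o = 4*4 = 16)
s(m) = 22/7 (s(m) = (6 + 16)/7 = (⅐)*22 = 22/7)
-404*(B(16, 17) + s(15)) = -404*(12 + 22/7) = -404*106/7 = -42824/7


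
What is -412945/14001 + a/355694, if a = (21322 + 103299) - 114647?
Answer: -5643938956/191541219 ≈ -29.466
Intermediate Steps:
a = 9974 (a = 124621 - 114647 = 9974)
-412945/14001 + a/355694 = -412945/14001 + 9974/355694 = -412945*1/14001 + 9974*(1/355694) = -31765/1077 + 4987/177847 = -5643938956/191541219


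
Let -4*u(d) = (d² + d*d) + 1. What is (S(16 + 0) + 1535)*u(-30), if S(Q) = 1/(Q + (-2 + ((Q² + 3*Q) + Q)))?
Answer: -923356491/1336 ≈ -6.9114e+5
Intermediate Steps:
u(d) = -¼ - d²/2 (u(d) = -((d² + d*d) + 1)/4 = -((d² + d²) + 1)/4 = -(2*d² + 1)/4 = -(1 + 2*d²)/4 = -¼ - d²/2)
S(Q) = 1/(-2 + Q² + 5*Q) (S(Q) = 1/(Q + (-2 + (Q² + 4*Q))) = 1/(Q + (-2 + Q² + 4*Q)) = 1/(-2 + Q² + 5*Q))
(S(16 + 0) + 1535)*u(-30) = (1/(-2 + (16 + 0)² + 5*(16 + 0)) + 1535)*(-¼ - ½*(-30)²) = (1/(-2 + 16² + 5*16) + 1535)*(-¼ - ½*900) = (1/(-2 + 256 + 80) + 1535)*(-¼ - 450) = (1/334 + 1535)*(-1801/4) = (512691/334)*(-1801/4) = -923356491/1336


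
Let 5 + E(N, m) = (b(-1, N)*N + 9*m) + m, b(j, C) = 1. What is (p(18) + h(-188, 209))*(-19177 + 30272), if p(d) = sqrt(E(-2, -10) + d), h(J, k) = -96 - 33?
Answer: -1431255 + 11095*I*sqrt(89) ≈ -1.4313e+6 + 1.0467e+5*I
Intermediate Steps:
h(J, k) = -129
E(N, m) = -5 + N + 10*m (E(N, m) = -5 + ((1*N + 9*m) + m) = -5 + ((N + 9*m) + m) = -5 + (N + 10*m) = -5 + N + 10*m)
p(d) = sqrt(-107 + d) (p(d) = sqrt((-5 - 2 + 10*(-10)) + d) = sqrt((-5 - 2 - 100) + d) = sqrt(-107 + d))
(p(18) + h(-188, 209))*(-19177 + 30272) = (sqrt(-107 + 18) - 129)*(-19177 + 30272) = (sqrt(-89) - 129)*11095 = (I*sqrt(89) - 129)*11095 = (-129 + I*sqrt(89))*11095 = -1431255 + 11095*I*sqrt(89)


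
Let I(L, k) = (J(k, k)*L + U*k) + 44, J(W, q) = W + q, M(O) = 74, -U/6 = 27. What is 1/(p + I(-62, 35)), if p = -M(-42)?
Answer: -1/10040 ≈ -9.9602e-5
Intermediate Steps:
U = -162 (U = -6*27 = -162)
p = -74 (p = -1*74 = -74)
I(L, k) = 44 - 162*k + 2*L*k (I(L, k) = ((k + k)*L - 162*k) + 44 = ((2*k)*L - 162*k) + 44 = (2*L*k - 162*k) + 44 = (-162*k + 2*L*k) + 44 = 44 - 162*k + 2*L*k)
1/(p + I(-62, 35)) = 1/(-74 + (44 - 162*35 + 2*(-62)*35)) = 1/(-74 + (44 - 5670 - 4340)) = 1/(-74 - 9966) = 1/(-10040) = -1/10040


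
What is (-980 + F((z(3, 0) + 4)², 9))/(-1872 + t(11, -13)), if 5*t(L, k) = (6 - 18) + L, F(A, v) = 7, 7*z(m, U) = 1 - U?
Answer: 4865/9361 ≈ 0.51971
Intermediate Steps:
z(m, U) = ⅐ - U/7 (z(m, U) = (1 - U)/7 = ⅐ - U/7)
t(L, k) = -12/5 + L/5 (t(L, k) = ((6 - 18) + L)/5 = (-12 + L)/5 = -12/5 + L/5)
(-980 + F((z(3, 0) + 4)², 9))/(-1872 + t(11, -13)) = (-980 + 7)/(-1872 + (-12/5 + (⅕)*11)) = -973/(-1872 + (-12/5 + 11/5)) = -973/(-1872 - ⅕) = -973/(-9361/5) = -973*(-5/9361) = 4865/9361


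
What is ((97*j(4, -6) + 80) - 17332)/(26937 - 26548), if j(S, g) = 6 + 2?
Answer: -16476/389 ≈ -42.355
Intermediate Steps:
j(S, g) = 8
((97*j(4, -6) + 80) - 17332)/(26937 - 26548) = ((97*8 + 80) - 17332)/(26937 - 26548) = ((776 + 80) - 17332)/389 = (856 - 17332)*(1/389) = -16476*1/389 = -16476/389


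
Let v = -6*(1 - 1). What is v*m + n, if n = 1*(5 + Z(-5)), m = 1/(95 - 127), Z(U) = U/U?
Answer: 6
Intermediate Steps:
Z(U) = 1
v = 0 (v = -6*0 = 0)
m = -1/32 (m = 1/(-32) = -1/32 ≈ -0.031250)
n = 6 (n = 1*(5 + 1) = 1*6 = 6)
v*m + n = 0*(-1/32) + 6 = 0 + 6 = 6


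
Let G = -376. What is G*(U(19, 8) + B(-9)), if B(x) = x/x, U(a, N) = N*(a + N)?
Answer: -81592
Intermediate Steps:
U(a, N) = N*(N + a)
B(x) = 1
G*(U(19, 8) + B(-9)) = -376*(8*(8 + 19) + 1) = -376*(8*27 + 1) = -376*(216 + 1) = -376*217 = -81592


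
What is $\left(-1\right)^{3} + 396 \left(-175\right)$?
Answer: $-69301$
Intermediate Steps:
$\left(-1\right)^{3} + 396 \left(-175\right) = -1 - 69300 = -69301$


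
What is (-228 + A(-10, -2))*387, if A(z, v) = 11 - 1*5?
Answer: -85914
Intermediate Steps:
A(z, v) = 6 (A(z, v) = 11 - 5 = 6)
(-228 + A(-10, -2))*387 = (-228 + 6)*387 = -222*387 = -85914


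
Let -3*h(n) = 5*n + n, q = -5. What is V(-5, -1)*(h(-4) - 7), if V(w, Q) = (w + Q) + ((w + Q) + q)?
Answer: -17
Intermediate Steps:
V(w, Q) = -5 + 2*Q + 2*w (V(w, Q) = (w + Q) + ((w + Q) - 5) = (Q + w) + ((Q + w) - 5) = (Q + w) + (-5 + Q + w) = -5 + 2*Q + 2*w)
h(n) = -2*n (h(n) = -(5*n + n)/3 = -2*n)
V(-5, -1)*(h(-4) - 7) = (-5 + 2*(-1) + 2*(-5))*(-2*(-4) - 7) = (-5 - 2 - 10)*(8 - 7) = -17*1 = -17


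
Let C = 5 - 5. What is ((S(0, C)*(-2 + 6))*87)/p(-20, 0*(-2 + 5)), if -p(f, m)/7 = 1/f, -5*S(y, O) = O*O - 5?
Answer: 6960/7 ≈ 994.29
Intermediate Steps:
C = 0
S(y, O) = 1 - O²/5 (S(y, O) = -(O*O - 5)/5 = -(O² - 5)/5 = -(-5 + O²)/5 = 1 - O²/5)
p(f, m) = -7/f
((S(0, C)*(-2 + 6))*87)/p(-20, 0*(-2 + 5)) = (((1 - ⅕*0²)*(-2 + 6))*87)/((-7/(-20))) = (((1 - ⅕*0)*4)*87)/((-7*(-1/20))) = (((1 + 0)*4)*87)/(7/20) = ((1*4)*87)*(20/7) = (4*87)*(20/7) = 348*(20/7) = 6960/7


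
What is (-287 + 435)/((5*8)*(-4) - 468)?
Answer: -37/157 ≈ -0.23567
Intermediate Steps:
(-287 + 435)/((5*8)*(-4) - 468) = 148/(40*(-4) - 468) = 148/(-160 - 468) = 148/(-628) = 148*(-1/628) = -37/157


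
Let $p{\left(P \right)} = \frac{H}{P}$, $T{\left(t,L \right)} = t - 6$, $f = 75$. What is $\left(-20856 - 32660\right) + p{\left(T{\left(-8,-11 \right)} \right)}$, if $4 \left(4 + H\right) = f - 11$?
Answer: $- \frac{374618}{7} \approx -53517.0$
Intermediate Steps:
$H = 12$ ($H = -4 + \frac{75 - 11}{4} = -4 + \frac{1}{4} \cdot 64 = -4 + 16 = 12$)
$T{\left(t,L \right)} = -6 + t$
$p{\left(P \right)} = \frac{12}{P}$
$\left(-20856 - 32660\right) + p{\left(T{\left(-8,-11 \right)} \right)} = \left(-20856 - 32660\right) + \frac{12}{-6 - 8} = -53516 + \frac{12}{-14} = -53516 + 12 \left(- \frac{1}{14}\right) = -53516 - \frac{6}{7} = - \frac{374618}{7}$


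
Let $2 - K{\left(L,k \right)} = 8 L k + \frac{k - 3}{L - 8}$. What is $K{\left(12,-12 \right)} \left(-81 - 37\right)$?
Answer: $- \frac{273229}{2} \approx -1.3661 \cdot 10^{5}$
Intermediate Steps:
$K{\left(L,k \right)} = 2 - \frac{-3 + k}{-8 + L} - 8 L k$ ($K{\left(L,k \right)} = 2 - \left(8 L k + \frac{k - 3}{L - 8}\right) = 2 - \left(8 L k + \frac{-3 + k}{-8 + L}\right) = 2 - \left(\frac{-3 + k}{-8 + L} + 8 L k\right) = 2 - \frac{-3 + k}{-8 + L} - 8 L k$)
$K{\left(12,-12 \right)} \left(-81 - 37\right) = \frac{-13 - -12 + 2 \cdot 12 - - 96 \cdot 12^{2} + 64 \cdot 12 \left(-12\right)}{-8 + 12} \left(-81 - 37\right) = \frac{-13 + 12 + 24 - \left(-96\right) 144 - 9216}{4} \left(-118\right) = \frac{-13 + 12 + 24 + 13824 - 9216}{4} \left(-118\right) = \frac{1}{4} \cdot 4631 \left(-118\right) = \frac{4631}{4} \left(-118\right) = - \frac{273229}{2}$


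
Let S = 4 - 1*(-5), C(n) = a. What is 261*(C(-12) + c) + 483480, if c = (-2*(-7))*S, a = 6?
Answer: 517932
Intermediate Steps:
C(n) = 6
S = 9 (S = 4 + 5 = 9)
c = 126 (c = -2*(-7)*9 = 14*9 = 126)
261*(C(-12) + c) + 483480 = 261*(6 + 126) + 483480 = 261*132 + 483480 = 34452 + 483480 = 517932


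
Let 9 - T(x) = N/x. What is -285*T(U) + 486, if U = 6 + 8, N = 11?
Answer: -25971/14 ≈ -1855.1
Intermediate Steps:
U = 14
T(x) = 9 - 11/x
-285*T(U) + 486 = -285*(9 - 11/14) + 486 = -285*115/14 + 486 = -32775/14 + 486 = -25971/14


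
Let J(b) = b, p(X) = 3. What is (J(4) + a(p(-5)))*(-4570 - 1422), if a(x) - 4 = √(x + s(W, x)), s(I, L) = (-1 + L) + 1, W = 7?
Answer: -47936 - 5992*√6 ≈ -62613.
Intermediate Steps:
s(I, L) = L
a(x) = 4 + √2*√x (a(x) = 4 + √(x + x) = 4 + √(2*x) = 4 + √2*√x)
(J(4) + a(p(-5)))*(-4570 - 1422) = (4 + (4 + √2*√3))*(-4570 - 1422) = (4 + (4 + √6))*(-5992) = (8 + √6)*(-5992) = -47936 - 5992*√6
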